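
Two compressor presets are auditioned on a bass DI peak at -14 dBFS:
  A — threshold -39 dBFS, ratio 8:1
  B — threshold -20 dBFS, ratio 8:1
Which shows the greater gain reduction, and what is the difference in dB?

A: GR = 25 − 25/8 = 21.875 dB.
B: GR = 6 − 6/8 = 5.25 dB.
A reduces 16.625 dB more.

A, by 16.625 dB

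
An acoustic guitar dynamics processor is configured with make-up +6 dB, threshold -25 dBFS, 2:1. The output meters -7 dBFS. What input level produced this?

-1 dBFS

Remove make-up: -7 − 6 = -13 dBFS.
The compressed level sits -13 − (-25) = 12 dB over threshold.
Input overshoot = R × output overshoot = 24 dB → input = -25 + 24 = -1 dBFS.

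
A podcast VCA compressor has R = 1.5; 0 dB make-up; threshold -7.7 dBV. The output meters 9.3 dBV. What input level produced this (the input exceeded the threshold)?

Post-compression overshoot = 9.3 − (-7.7) = 17 dB.
Input overshoot = R × output overshoot = 25.5 dB → input = -7.7 + 25.5 = 17.8 dBV.

17.8 dBV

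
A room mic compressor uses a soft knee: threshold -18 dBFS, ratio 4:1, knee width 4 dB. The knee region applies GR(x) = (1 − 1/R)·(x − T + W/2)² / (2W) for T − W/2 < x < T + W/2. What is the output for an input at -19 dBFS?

x − T + W/2 = -19 − (-18) + 2 = 1.
GR = (1 − 1/4) × 1² / 8 = 0.75 × 1 / 8 = 0.09375 dB.
Output = -19 − 0.09375 = -19.09375 dBFS.

-19.09375 dBFS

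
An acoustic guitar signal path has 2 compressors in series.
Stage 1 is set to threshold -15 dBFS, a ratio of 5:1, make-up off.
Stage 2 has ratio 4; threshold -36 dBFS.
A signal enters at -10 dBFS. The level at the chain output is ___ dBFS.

-30.5 dBFS

Stage 1: -10 dBFS is 5 dB over -15 dBFS; at 5:1 that becomes 1 dB over, giving -14 dBFS.
Stage 2: overshoot 22 dB → 22/4 = 5.5 dB → -30.5 dBFS.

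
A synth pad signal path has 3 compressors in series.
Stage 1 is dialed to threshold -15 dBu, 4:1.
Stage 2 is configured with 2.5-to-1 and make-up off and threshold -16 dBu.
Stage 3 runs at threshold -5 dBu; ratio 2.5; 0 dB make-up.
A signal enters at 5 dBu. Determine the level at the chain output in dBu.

Stage 1: 5 dBu is 20 dB over -15 dBu; at 4:1 that becomes 5 dB over, giving -10 dBu.
Stage 2: overshoot 6 dB → 6/2.5 = 2.4 dB → -13.6 dBu.
Stage 3: below threshold (-13.6 ≤ -5); passes unchanged; output -13.6 dBu.

-13.6 dBu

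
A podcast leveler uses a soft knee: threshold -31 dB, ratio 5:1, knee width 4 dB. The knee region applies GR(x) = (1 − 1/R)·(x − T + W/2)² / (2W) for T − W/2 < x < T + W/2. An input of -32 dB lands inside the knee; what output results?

-32.1 dB

x − T + W/2 = -32 − (-31) + 2 = 1.
GR = (1 − 1/5) × 1² / 8 = 0.8 × 1 / 8 = 0.1 dB.
Output = -32 − 0.1 = -32.1 dB.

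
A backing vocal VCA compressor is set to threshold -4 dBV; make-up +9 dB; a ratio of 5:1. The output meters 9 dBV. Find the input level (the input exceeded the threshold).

16 dBV

Remove make-up: 9 − 9 = 0 dBV.
That's 4 dB above the -4 dBV threshold.
Before 5:1 compression the overshoot was 4 × 5 = 20 dB, so input = -4 + 20 = 16 dBV.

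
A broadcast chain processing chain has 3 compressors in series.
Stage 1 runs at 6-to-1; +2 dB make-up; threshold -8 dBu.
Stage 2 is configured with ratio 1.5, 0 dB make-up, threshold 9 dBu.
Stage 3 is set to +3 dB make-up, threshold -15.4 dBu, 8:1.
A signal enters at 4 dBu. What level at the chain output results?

Stage 1: overshoot 12 dB → 12/6 = 2 dB → -6 dBu; +2 dB make-up → -4 dBu.
Stage 2: -4 dBu is at or below the 9 dBu threshold — no compression; output -4 dBu.
Stage 3: overshoot 11.4 dB → 11.4/8 = 1.425 dB → -13.975 dBu; +3 dB make-up → -10.975 dBu.

-10.975 dBu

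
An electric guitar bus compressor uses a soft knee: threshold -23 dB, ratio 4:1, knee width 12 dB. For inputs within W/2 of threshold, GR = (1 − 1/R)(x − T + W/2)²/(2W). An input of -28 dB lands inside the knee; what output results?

x − T + W/2 = -28 − (-23) + 6 = 1.
GR = (1 − 1/4) × 1² / 24 = 0.75 × 1 / 24 = 0.03125 dB.
Output = -28 − 0.03125 = -28.03125 dB.

-28.03125 dB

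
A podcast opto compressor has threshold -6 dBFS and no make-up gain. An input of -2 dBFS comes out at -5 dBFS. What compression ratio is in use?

4:1

Input overshoot = -2 − (-6) = 4 dB; output overshoot = -5 − (-6) = 1 dB.
Ratio = 4 / 1 = 4.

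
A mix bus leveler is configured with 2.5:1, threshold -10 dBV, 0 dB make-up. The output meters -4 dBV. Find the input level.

5 dBV

That's 6 dB above the -10 dBV threshold.
Input overshoot = R × output overshoot = 15 dB → input = -10 + 15 = 5 dBV.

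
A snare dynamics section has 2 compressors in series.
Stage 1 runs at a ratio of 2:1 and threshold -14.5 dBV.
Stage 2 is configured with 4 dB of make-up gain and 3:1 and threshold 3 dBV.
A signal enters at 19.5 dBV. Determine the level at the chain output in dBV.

6.5 dBV

Stage 1: 34 dB above -14.5 dBV, reduced 2:1 to 17 dB above → 2.5 dBV.
Stage 2: below threshold (2.5 ≤ 3); passes unchanged; make-up brings it to 6.5 dBV.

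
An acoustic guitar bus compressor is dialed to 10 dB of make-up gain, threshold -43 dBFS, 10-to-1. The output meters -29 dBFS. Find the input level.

Stripping the +10 dB make-up gives -39 dBFS at the gain stage.
Post-compression overshoot = -39 − (-43) = 4 dB.
Input overshoot = R × output overshoot = 40 dB → input = -43 + 40 = -3 dBFS.

-3 dBFS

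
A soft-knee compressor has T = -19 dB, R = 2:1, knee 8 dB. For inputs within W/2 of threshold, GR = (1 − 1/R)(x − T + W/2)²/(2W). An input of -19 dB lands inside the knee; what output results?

x − T + W/2 = -19 − (-19) + 4 = 4.
GR = (1 − 1/2) × 4² / 16 = 0.5 × 16 / 16 = 0.5 dB.
Output = -19 − 0.5 = -19.5 dB.

-19.5 dB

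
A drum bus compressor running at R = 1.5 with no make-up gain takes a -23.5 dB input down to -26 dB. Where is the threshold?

Input is 7.5 dB above T (since output overshoot × R = input overshoot: (-26 − T)·1.5 = -23.5 − T gives T = -31 dB).
Check: -31 + (-23.5 − (-31))/1.5 = -31 + 5 = -26 dB. ✓

-31 dB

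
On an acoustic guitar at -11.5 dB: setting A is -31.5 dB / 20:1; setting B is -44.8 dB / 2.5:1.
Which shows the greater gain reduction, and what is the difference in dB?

B, by 0.98 dB

A: 20 dB over, compressed to 1 dB over, so 19 dB of GR.
B: 33.3 dB over, compressed to 13.32 dB over, so 19.98 dB of GR.
B reduces 0.98 dB more.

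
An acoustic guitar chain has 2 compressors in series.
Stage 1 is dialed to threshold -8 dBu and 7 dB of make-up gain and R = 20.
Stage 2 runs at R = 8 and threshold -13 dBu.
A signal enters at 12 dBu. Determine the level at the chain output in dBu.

-11.375 dBu

Stage 1: overshoot 20 dB → 20/20 = 1 dB → -7 dBu; +7 dB make-up → 0 dBu.
Stage 2: overshoot 13 dB → 13/8 = 1.625 dB → -11.375 dBu.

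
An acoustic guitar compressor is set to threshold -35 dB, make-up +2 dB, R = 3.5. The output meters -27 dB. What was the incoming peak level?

Before make-up, the level was -27 − 2 = -29 dB.
Post-compression overshoot = -29 − (-35) = 6 dB.
Undo the ratio: input overshoot = 6 × 3.5 = 21 dB, giving input = -14 dB.

-14 dB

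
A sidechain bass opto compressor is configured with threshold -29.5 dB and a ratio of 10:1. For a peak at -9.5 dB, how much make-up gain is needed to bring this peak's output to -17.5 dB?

10 dB

Without make-up, output = threshold + overshoot/10 = -29.5 + 2 = -27.5 dB.
Gap to target: 10 dB.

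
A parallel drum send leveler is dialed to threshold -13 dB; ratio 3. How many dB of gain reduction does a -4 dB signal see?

-4 dB exceeds the threshold by 9 dB.
After 3:1 compression the overshoot becomes 9/3 = 3 dB.
Gain reduction = 9 − 3 = 6 dB.

6 dB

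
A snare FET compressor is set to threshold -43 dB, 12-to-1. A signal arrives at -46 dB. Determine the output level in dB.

-46 dB

-46 dB is 3 dB below the -43 dB threshold, so no gain reduction is applied.
Output = input = -46 dB.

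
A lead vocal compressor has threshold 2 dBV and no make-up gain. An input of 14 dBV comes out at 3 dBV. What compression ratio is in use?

12:1

Input overshoot = 14 − 2 = 12 dB; output overshoot = 3 − 2 = 1 dB.
Ratio = 12 / 1 = 12.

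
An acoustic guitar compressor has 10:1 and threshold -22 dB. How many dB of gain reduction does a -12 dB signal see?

9 dB

The signal is 10 dB above threshold.
At 10:1, output sits 10/10 = 1 dB above threshold.
Gain reduction = 10 − 1 = 9 dB.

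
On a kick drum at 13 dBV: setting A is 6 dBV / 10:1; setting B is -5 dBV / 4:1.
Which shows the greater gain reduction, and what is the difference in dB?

A: 7 dB over, compressed to 0.7 dB over, so 6.3 dB of GR.
B: 18 dB over, compressed to 4.5 dB over, so 13.5 dB of GR.
Difference: 7.2 dB in favour of B.

B, by 7.2 dB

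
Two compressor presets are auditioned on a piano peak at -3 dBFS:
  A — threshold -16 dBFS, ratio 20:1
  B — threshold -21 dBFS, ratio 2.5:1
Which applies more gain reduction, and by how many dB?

A: GR = 13 − 13/20 = 12.35 dB.
B: GR = 18 − 18/2.5 = 10.8 dB.
A reduces 1.55 dB more.

A, by 1.55 dB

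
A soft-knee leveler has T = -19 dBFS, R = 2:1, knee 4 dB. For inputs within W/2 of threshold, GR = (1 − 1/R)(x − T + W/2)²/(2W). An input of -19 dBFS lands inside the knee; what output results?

-19.25 dBFS

x − T + W/2 = -19 − (-19) + 2 = 2.
GR = (1 − 1/2) × 2² / 8 = 0.5 × 4 / 8 = 0.25 dB.
Output = -19 − 0.25 = -19.25 dBFS.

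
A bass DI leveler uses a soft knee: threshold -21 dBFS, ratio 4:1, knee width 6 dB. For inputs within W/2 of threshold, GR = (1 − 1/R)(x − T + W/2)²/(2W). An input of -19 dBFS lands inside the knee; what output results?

x − T + W/2 = -19 − (-21) + 3 = 5.
GR = (1 − 1/4) × 5² / 12 = 0.75 × 25 / 12 = 1.5625 dB.
Output = -19 − 1.5625 = -20.5625 dBFS.

-20.5625 dBFS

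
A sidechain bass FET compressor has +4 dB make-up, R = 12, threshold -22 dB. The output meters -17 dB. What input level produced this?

Stripping the +4 dB make-up gives -21 dB at the gain stage.
That's 1 dB above the -22 dB threshold.
Before 12:1 compression the overshoot was 1 × 12 = 12 dB, so input = -22 + 12 = -10 dB.

-10 dB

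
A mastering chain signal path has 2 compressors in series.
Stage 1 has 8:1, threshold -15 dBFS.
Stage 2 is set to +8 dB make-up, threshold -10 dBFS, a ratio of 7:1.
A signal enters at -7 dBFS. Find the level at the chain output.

-6 dBFS

Stage 1: -7 dBFS is 8 dB over -15 dBFS; at 8:1 that becomes 1 dB over, giving -14 dBFS.
Stage 2: below threshold (-14 ≤ -10); passes unchanged; make-up brings it to -6 dBFS.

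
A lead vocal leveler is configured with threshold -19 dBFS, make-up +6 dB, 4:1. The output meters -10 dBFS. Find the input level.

Stripping the +6 dB make-up gives -16 dBFS at the gain stage.
Post-compression overshoot = -16 − (-19) = 3 dB.
Before 4:1 compression the overshoot was 3 × 4 = 12 dB, so input = -19 + 12 = -7 dBFS.

-7 dBFS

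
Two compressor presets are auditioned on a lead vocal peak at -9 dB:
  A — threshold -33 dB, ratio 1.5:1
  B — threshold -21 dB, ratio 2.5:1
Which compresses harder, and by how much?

A, by 0.8 dB

A: overshoot 24 dB → output overshoot 16 dB → GR 8 dB.
B: overshoot 12 dB → output overshoot 4.8 dB → GR 7.2 dB.
A reduces 0.8 dB more.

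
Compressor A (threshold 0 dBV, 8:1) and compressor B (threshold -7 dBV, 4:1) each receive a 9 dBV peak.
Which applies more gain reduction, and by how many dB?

A: 9 dB over, compressed to 1.125 dB over, so 7.875 dB of GR.
B: 16 dB over, compressed to 4 dB over, so 12 dB of GR.
Difference: 4.125 dB in favour of B.

B, by 4.125 dB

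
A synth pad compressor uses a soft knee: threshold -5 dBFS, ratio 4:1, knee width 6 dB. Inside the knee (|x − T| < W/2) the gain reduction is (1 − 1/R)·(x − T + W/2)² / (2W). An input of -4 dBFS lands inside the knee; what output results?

x − T + W/2 = -4 − (-5) + 3 = 4.
GR = (1 − 1/4) × 4² / 12 = 0.75 × 16 / 12 = 1 dB.
Output = -4 − 1 = -5 dBFS.

-5 dBFS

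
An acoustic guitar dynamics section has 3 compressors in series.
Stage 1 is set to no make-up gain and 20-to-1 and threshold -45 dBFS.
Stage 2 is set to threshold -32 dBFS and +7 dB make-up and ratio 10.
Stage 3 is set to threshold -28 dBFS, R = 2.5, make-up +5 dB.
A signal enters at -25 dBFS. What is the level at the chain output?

Stage 1: 20 dB above -45 dBFS, reduced 20:1 to 1 dB above → -44 dBFS.
Stage 2: -44 dBFS is at or below the -32 dBFS threshold — no compression; make-up brings it to -37 dBFS.
Stage 3: -37 dBFS is at or below the -28 dBFS threshold — no compression; make-up brings it to -32 dBFS.

-32 dBFS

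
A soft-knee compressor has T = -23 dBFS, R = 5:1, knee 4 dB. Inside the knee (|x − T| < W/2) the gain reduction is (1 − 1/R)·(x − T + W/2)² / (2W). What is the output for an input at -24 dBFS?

x − T + W/2 = -24 − (-23) + 2 = 1.
GR = (1 − 1/5) × 1² / 8 = 0.8 × 1 / 8 = 0.1 dB.
Output = -24 − 0.1 = -24.1 dBFS.

-24.1 dBFS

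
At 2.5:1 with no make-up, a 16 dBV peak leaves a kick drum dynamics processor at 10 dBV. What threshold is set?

Gain reduction = 16 − 10 = 6 dB; output overshoot = GR / (R − 1) = 6 / 1.5 = 4 dB.
Threshold = output − output overshoot = 10 − 4 = 6 dBV.

6 dBV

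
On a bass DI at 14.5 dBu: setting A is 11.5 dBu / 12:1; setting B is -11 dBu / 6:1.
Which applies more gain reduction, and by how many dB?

B, by 18.5 dB

A: GR = 3 − 3/12 = 2.75 dB.
B: GR = 25.5 − 25.5/6 = 21.25 dB.
Difference: 18.5 dB in favour of B.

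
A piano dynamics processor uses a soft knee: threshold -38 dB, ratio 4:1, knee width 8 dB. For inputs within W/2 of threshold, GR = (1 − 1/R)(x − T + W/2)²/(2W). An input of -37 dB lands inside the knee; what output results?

x − T + W/2 = -37 − (-38) + 4 = 5.
GR = (1 − 1/4) × 5² / 16 = 0.75 × 25 / 16 = 1.171875 dB.
Output = -37 − 1.171875 = -38.171875 dB.

-38.171875 dB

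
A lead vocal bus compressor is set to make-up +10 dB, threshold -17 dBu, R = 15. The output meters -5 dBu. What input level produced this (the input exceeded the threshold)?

13 dBu

Before make-up, the level was -5 − 10 = -15 dBu.
That's 2 dB above the -17 dBu threshold.
Input overshoot = R × output overshoot = 30 dB → input = -17 + 30 = 13 dBu.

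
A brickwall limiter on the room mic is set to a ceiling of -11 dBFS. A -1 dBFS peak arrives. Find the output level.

A brickwall limiter is an ∞:1 compressor: any input above the ceiling is clamped to -11 dBFS.

-11 dBFS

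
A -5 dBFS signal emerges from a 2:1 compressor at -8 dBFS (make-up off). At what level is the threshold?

Let T be the threshold. Output overshoot = (input overshoot)/R, so -8 − T = (-5 − T)/2.
2·(-8 − T) = -5 − T → 1·T = -16 − (-5) = -11.
T = -11/1 = -11 dBFS.

-11 dBFS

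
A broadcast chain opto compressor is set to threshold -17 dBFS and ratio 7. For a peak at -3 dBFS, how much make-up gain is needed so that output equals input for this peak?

The peak compresses to -17 + 14/7 = -15 dBFS.
To reach -3 dBFS requires -3 − (-15) = 12 dB of make-up.

12 dB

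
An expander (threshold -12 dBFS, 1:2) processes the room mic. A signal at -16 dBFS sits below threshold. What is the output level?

The input is 4 dB below the -12 dBFS threshold.
A 1:2 expander multiplies undershoot by 2: 4 × 2 = 8 dB below threshold.
Output = -12 − 8 = -20 dBFS.

-20 dBFS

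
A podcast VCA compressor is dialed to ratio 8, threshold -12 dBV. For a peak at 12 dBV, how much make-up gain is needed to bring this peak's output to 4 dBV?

13 dB

The peak compresses to -12 + 24/8 = -9 dBV.
To reach 4 dBV requires 4 − (-9) = 13 dB of make-up.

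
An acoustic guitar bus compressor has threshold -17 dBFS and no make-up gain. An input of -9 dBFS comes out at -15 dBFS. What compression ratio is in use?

Input overshoot = -9 − (-17) = 8 dB; output overshoot = -15 − (-17) = 2 dB.
Ratio = 8 / 2 = 4.

4:1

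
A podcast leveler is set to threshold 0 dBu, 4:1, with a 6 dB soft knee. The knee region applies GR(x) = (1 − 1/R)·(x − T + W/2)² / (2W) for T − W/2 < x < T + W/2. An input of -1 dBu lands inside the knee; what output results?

-1.25 dBu

x − T + W/2 = -1 − 0 + 3 = 2.
GR = (1 − 1/4) × 2² / 12 = 0.75 × 4 / 12 = 0.25 dB.
Output = -1 − 0.25 = -1.25 dBu.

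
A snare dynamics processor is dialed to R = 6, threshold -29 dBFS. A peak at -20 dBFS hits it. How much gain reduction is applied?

7.5 dB

-20 dBFS exceeds the threshold by 9 dB.
At 6:1, output sits 9/6 = 1.5 dB above threshold.
GR = overshoot in − overshoot out = 9 − 1.5 = 7.5 dB.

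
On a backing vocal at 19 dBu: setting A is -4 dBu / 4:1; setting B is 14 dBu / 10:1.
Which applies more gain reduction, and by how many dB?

A: 23 dB over, compressed to 5.75 dB over, so 17.25 dB of GR.
B: 5 dB over, compressed to 0.5 dB over, so 4.5 dB of GR.
A applies 12.75 dB more gain reduction.

A, by 12.75 dB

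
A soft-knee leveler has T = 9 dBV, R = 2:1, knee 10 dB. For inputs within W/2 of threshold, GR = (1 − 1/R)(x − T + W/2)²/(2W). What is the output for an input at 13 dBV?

x − T + W/2 = 13 − 9 + 5 = 9.
GR = (1 − 1/2) × 9² / 20 = 0.5 × 81 / 20 = 2.025 dB.
Output = 13 − 2.025 = 10.975 dBV.

10.975 dBV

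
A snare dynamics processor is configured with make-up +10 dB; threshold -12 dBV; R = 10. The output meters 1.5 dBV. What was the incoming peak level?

23 dBV

Remove make-up: 1.5 − 10 = -8.5 dBV.
Post-compression overshoot = -8.5 − (-12) = 3.5 dB.
Undo the ratio: input overshoot = 3.5 × 10 = 35 dB, giving input = 23 dBV.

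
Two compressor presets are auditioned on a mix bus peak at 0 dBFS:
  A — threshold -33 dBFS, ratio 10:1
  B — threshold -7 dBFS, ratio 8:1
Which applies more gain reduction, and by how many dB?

A: 33 dB over, compressed to 3.3 dB over, so 29.7 dB of GR.
B: 7 dB over, compressed to 0.875 dB over, so 6.125 dB of GR.
A reduces 23.575 dB more.

A, by 23.575 dB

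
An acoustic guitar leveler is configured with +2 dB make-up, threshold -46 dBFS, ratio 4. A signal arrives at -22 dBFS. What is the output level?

The input is 24 dB above the -46 dBFS threshold.
At 4:1 the overshoot is divided by 4, leaving 6 dB above threshold.
That puts the output at -40 dBFS; make-up adds 2 dB, giving -38 dBFS.

-38 dBFS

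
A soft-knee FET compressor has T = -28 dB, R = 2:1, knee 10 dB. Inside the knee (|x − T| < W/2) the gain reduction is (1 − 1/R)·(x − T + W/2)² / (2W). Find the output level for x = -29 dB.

x − T + W/2 = -29 − (-28) + 5 = 4.
GR = (1 − 1/2) × 4² / 20 = 0.5 × 16 / 20 = 0.4 dB.
Output = -29 − 0.4 = -29.4 dB.

-29.4 dB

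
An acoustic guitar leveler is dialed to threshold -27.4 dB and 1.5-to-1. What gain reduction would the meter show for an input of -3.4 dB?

8 dB

The signal is 24 dB above threshold.
After 1.5:1 compression the overshoot becomes 24/1.5 = 16 dB.
So the signal is attenuated by 24 − 16 = 8 dB.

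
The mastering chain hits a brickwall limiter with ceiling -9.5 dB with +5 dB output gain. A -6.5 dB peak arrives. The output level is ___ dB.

The limiter clamps the peak to its -9.5 dB ceiling.
Output gain then adds 5 dB: -9.5 + 5 = -4.5 dB.

-4.5 dB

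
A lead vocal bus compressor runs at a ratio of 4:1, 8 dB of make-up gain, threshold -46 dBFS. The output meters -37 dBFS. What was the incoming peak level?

-42 dBFS

Remove make-up: -37 − 8 = -45 dBFS.
That's 1 dB above the -46 dBFS threshold.
Input overshoot = R × output overshoot = 4 dB → input = -46 + 4 = -42 dBFS.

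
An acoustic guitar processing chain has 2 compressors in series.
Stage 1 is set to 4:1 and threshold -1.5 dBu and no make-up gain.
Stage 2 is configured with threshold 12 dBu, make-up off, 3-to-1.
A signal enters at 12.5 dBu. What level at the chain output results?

Stage 1: 12.5 dBu is 14 dB over -1.5 dBu; at 4:1 that becomes 3.5 dB over, giving 2 dBu.
Stage 2: below threshold (2 ≤ 12); passes unchanged; output 2 dBu.

2 dBu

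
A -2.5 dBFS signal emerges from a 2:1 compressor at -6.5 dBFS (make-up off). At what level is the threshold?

Let T be the threshold. Output overshoot = (input overshoot)/R, so -6.5 − T = (-2.5 − T)/2.
2·(-6.5 − T) = -2.5 − T → 1·T = -13 − (-2.5) = -10.5.
T = -10.5/1 = -10.5 dBFS.

-10.5 dBFS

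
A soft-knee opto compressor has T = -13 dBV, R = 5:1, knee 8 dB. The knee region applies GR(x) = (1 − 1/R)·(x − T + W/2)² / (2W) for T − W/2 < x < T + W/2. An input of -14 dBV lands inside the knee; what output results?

-14.45 dBV

x − T + W/2 = -14 − (-13) + 4 = 3.
GR = (1 − 1/5) × 3² / 16 = 0.8 × 9 / 16 = 0.45 dB.
Output = -14 − 0.45 = -14.45 dBV.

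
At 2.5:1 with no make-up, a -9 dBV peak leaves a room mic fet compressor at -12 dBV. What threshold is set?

-14 dBV

Gain reduction = -9 − (-12) = 3 dB; output overshoot = GR / (R − 1) = 3 / 1.5 = 2 dB.
Threshold = output − output overshoot = -12 − 2 = -14 dBV.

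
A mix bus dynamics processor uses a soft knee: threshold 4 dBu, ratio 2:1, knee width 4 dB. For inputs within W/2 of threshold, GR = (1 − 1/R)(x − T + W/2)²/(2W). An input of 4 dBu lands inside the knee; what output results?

x − T + W/2 = 4 − 4 + 2 = 2.
GR = (1 − 1/2) × 2² / 8 = 0.5 × 4 / 8 = 0.25 dB.
Output = 4 − 0.25 = 3.75 dBu.

3.75 dBu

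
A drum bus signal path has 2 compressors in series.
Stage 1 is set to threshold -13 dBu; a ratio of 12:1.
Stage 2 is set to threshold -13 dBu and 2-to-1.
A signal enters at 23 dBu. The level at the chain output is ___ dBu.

Stage 1: 23 dBu is 36 dB over -13 dBu; at 12:1 that becomes 3 dB over, giving -10 dBu.
Stage 2: 3 dB above -13 dBu, reduced 2:1 to 1.5 dB above → -11.5 dBu.

-11.5 dBu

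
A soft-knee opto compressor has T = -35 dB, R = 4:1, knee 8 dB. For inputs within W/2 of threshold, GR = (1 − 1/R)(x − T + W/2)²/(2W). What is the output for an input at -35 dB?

x − T + W/2 = -35 − (-35) + 4 = 4.
GR = (1 − 1/4) × 4² / 16 = 0.75 × 16 / 16 = 0.75 dB.
Output = -35 − 0.75 = -35.75 dB.

-35.75 dB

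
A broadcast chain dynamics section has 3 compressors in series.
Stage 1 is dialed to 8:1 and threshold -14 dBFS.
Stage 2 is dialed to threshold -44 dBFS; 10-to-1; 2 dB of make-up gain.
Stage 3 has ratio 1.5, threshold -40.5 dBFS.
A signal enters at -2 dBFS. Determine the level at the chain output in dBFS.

-39.4 dBFS

Stage 1: -2 dBFS is 12 dB over -14 dBFS; at 8:1 that becomes 1.5 dB over, giving -12.5 dBFS.
Stage 2: -12.5 dBFS is 31.5 dB over -44 dBFS; at 10:1 that becomes 3.15 dB over, giving -40.85 dBFS; +2 dB make-up → -38.85 dBFS.
Stage 3: 1.65 dB above -40.5 dBFS, reduced 1.5:1 to 1.1 dB above → -39.4 dBFS.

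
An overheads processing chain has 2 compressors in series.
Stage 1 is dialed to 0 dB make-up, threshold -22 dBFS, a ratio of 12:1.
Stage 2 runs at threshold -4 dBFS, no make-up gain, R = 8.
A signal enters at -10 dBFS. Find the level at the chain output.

Stage 1: 12 dB above -22 dBFS, reduced 12:1 to 1 dB above → -21 dBFS.
Stage 2: -21 dBFS ≤ -4 dBFS, so stage 2 doesn't engage; output -21 dBFS.

-21 dBFS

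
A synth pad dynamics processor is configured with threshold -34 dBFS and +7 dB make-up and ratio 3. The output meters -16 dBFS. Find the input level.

-1 dBFS

Before make-up, the level was -16 − 7 = -23 dBFS.
Post-compression overshoot = -23 − (-34) = 11 dB.
Undo the ratio: input overshoot = 11 × 3 = 33 dB, giving input = -1 dBFS.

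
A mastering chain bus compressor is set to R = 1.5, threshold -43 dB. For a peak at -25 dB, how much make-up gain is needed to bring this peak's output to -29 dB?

The peak compresses to -43 + 18/1.5 = -31 dB.
To reach -29 dB requires -29 − (-31) = 2 dB of make-up.

2 dB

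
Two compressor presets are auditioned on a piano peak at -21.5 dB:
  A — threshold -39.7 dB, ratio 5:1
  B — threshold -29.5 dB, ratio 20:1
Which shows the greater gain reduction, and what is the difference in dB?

A, by 6.96 dB

A: 18.2 dB over, compressed to 3.64 dB over, so 14.56 dB of GR.
B: 8 dB over, compressed to 0.4 dB over, so 7.6 dB of GR.
A applies 6.96 dB more gain reduction.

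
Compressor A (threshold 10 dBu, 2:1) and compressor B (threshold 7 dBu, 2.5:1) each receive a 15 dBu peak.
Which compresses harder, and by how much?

A: overshoot 5 dB → output overshoot 2.5 dB → GR 2.5 dB.
B: overshoot 8 dB → output overshoot 3.2 dB → GR 4.8 dB.
B applies 2.3 dB more gain reduction.

B, by 2.3 dB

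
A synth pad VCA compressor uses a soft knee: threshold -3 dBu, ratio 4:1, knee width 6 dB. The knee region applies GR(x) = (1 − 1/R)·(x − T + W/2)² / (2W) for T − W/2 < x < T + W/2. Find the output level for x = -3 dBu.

-3.5625 dBu

x − T + W/2 = -3 − (-3) + 3 = 3.
GR = (1 − 1/4) × 3² / 12 = 0.75 × 9 / 12 = 0.5625 dB.
Output = -3 − 0.5625 = -3.5625 dBu.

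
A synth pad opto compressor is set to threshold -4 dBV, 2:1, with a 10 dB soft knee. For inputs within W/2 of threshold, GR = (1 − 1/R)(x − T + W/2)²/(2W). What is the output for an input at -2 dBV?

-3.225 dBV

x − T + W/2 = -2 − (-4) + 5 = 7.
GR = (1 − 1/2) × 7² / 20 = 0.5 × 49 / 20 = 1.225 dB.
Output = -2 − 1.225 = -3.225 dBV.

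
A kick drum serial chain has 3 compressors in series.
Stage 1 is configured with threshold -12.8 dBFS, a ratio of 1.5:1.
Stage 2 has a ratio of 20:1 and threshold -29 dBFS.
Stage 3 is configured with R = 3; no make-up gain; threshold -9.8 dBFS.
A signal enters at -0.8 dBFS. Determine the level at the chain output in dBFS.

-27.79 dBFS

Stage 1: 12 dB above -12.8 dBFS, reduced 1.5:1 to 8 dB above → -4.8 dBFS.
Stage 2: 24.2 dB above -29 dBFS, reduced 20:1 to 1.21 dB above → -27.79 dBFS.
Stage 3: -27.79 dBFS is at or below the -9.8 dBFS threshold — no compression; output -27.79 dBFS.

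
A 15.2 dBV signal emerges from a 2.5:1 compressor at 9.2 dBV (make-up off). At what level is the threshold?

Gain reduction = 15.2 − 9.2 = 6 dB; output overshoot = GR / (R − 1) = 6 / 1.5 = 4 dB.
Threshold = output − output overshoot = 9.2 − 4 = 5.2 dBV.

5.2 dBV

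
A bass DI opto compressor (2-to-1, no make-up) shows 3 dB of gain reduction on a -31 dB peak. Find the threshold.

Let T be the threshold. Output overshoot = (input overshoot)/R, so -34 − T = (-31 − T)/2.
2·(-34 − T) = -31 − T → 1·T = -68 − (-31) = -37.
T = -37/1 = -37 dB.

-37 dB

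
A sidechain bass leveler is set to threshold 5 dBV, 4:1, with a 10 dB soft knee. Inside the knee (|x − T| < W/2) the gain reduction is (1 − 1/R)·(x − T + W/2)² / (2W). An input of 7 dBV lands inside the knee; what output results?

x − T + W/2 = 7 − 5 + 5 = 7.
GR = (1 − 1/4) × 7² / 20 = 0.75 × 49 / 20 = 1.8375 dB.
Output = 7 − 1.8375 = 5.1625 dBV.

5.1625 dBV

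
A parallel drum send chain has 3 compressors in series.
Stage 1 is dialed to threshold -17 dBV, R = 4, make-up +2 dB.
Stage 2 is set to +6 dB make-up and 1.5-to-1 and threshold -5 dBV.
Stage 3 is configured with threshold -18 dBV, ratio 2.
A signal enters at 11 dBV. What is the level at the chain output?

Stage 1: 11 dBV is 28 dB over -17 dBV; at 4:1 that becomes 7 dB over, giving -10 dBV; +2 dB make-up → -8 dBV.
Stage 2: -8 dBV is at or below the -5 dBV threshold — no compression; make-up brings it to -2 dBV.
Stage 3: overshoot 16 dB → 16/2 = 8 dB → -10 dBV.

-10 dBV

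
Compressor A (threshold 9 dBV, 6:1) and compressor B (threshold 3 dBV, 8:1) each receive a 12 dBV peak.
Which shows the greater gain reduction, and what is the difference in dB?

A: GR = 3 − 3/6 = 2.5 dB.
B: GR = 9 − 9/8 = 7.875 dB.
B reduces 5.375 dB more.

B, by 5.375 dB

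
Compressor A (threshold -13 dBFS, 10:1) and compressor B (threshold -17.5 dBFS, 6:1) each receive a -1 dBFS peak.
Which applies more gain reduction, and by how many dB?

B, by 2.95 dB

A: overshoot 12 dB → output overshoot 1.2 dB → GR 10.8 dB.
B: overshoot 16.5 dB → output overshoot 2.75 dB → GR 13.75 dB.
B applies 2.95 dB more gain reduction.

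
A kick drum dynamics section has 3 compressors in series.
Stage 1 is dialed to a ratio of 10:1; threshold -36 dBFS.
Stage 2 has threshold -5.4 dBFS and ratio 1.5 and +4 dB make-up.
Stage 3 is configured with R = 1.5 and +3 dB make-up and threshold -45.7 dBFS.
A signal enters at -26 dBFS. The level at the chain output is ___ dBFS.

-32.9 dBFS

Stage 1: -26 dBFS is 10 dB over -36 dBFS; at 10:1 that becomes 1 dB over, giving -35 dBFS.
Stage 2: -35 dBFS is at or below the -5.4 dBFS threshold — no compression; make-up brings it to -31 dBFS.
Stage 3: -31 dBFS is 14.7 dB over -45.7 dBFS; at 1.5:1 that becomes 9.8 dB over, giving -35.9 dBFS; +3 dB make-up → -32.9 dBFS.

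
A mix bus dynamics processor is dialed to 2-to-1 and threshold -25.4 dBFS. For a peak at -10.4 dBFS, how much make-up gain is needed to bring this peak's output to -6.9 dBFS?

Overshoot 15 dB → 15/2 = 7.5 dB after compression, so the compressed level is -25.4 + 7.5 = -17.9 dBFS.
Make-up = target − compressed = -6.9 − (-17.9) = 11 dB.

11 dB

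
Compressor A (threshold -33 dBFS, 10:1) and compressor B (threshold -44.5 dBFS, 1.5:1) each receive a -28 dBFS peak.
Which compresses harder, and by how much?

A: overshoot 5 dB → output overshoot 0.5 dB → GR 4.5 dB.
B: overshoot 16.5 dB → output overshoot 11 dB → GR 5.5 dB.
Difference: 1 dB in favour of B.

B, by 1 dB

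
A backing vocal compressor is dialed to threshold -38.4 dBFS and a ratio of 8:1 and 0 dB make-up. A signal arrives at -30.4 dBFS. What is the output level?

Overshoot: -30.4 − (-38.4) = 8 dB.
8:1 compression reduces that to 8/8 = 1 dB over.
So the level is -38.4 + 1 = -37.4 dBFS.

-37.4 dBFS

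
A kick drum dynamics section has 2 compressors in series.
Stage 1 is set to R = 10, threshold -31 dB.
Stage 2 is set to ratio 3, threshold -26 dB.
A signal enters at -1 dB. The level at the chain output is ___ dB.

-28 dB

Stage 1: 30 dB above -31 dB, reduced 10:1 to 3 dB above → -28 dB.
Stage 2: -28 dB ≤ -26 dB, so stage 2 doesn't engage; output -28 dB.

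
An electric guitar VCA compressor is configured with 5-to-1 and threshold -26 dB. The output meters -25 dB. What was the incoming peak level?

-21 dB

The compressed level sits -25 − (-26) = 1 dB over threshold.
Input overshoot = R × output overshoot = 5 dB → input = -26 + 5 = -21 dB.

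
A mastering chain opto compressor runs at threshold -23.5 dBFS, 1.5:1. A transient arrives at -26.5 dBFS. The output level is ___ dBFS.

-26.5 dBFS is 3 dB below the -23.5 dBFS threshold, so no gain reduction is applied.
Output = input = -26.5 dBFS.

-26.5 dBFS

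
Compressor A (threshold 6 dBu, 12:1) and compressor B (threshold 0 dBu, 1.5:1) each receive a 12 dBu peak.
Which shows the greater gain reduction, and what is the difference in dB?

A: overshoot 6 dB → output overshoot 0.5 dB → GR 5.5 dB.
B: overshoot 12 dB → output overshoot 8 dB → GR 4 dB.
Difference: 1.5 dB in favour of A.

A, by 1.5 dB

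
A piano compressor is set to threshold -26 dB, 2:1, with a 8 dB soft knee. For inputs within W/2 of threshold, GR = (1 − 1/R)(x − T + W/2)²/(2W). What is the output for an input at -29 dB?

x − T + W/2 = -29 − (-26) + 4 = 1.
GR = (1 − 1/2) × 1² / 16 = 0.5 × 1 / 16 = 0.03125 dB.
Output = -29 − 0.03125 = -29.03125 dB.

-29.03125 dB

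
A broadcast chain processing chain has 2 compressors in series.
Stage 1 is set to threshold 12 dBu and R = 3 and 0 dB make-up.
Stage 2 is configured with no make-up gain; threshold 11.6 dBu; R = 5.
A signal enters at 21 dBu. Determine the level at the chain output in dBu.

12.28 dBu

Stage 1: overshoot 9 dB → 9/3 = 3 dB → 15 dBu.
Stage 2: 15 dBu is 3.4 dB over 11.6 dBu; at 5:1 that becomes 0.68 dB over, giving 12.28 dBu.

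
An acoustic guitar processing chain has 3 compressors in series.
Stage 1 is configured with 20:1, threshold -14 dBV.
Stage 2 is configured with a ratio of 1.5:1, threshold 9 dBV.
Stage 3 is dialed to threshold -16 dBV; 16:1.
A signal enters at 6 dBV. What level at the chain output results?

Stage 1: overshoot 20 dB → 20/20 = 1 dB → -13 dBV.
Stage 2: -13 dBV ≤ 9 dBV, so stage 2 doesn't engage; output -13 dBV.
Stage 3: -13 dBV is 3 dB over -16 dBV; at 16:1 that becomes 0.1875 dB over, giving -15.8125 dBV.

-15.8125 dBV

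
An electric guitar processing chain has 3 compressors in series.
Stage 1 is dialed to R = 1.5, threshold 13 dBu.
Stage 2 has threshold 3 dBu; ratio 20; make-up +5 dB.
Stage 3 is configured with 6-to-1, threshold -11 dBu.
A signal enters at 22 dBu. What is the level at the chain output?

-7.7 dBu

Stage 1: 9 dB above 13 dBu, reduced 1.5:1 to 6 dB above → 19 dBu.
Stage 2: 16 dB above 3 dBu, reduced 20:1 to 0.8 dB above → 3.8 dBu; +5 dB make-up → 8.8 dBu.
Stage 3: 19.8 dB above -11 dBu, reduced 6:1 to 3.3 dB above → -7.7 dBu.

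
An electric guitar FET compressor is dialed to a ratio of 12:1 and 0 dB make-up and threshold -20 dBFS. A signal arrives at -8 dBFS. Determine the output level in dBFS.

-19 dBFS

The input is 12 dB above the -20 dBFS threshold.
At 12:1 the overshoot is divided by 12, leaving 1 dB above threshold.
So the level is -20 + 1 = -19 dBFS.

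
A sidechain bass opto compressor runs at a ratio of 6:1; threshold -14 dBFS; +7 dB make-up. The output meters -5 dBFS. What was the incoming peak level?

Remove make-up: -5 − 7 = -12 dBFS.
The compressed level sits -12 − (-14) = 2 dB over threshold.
Input overshoot = R × output overshoot = 12 dB → input = -14 + 12 = -2 dBFS.

-2 dBFS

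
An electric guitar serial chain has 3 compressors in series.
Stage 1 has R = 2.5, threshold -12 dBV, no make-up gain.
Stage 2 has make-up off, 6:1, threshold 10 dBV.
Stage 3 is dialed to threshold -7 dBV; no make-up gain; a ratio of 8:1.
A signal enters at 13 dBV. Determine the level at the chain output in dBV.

-6.375 dBV

Stage 1: 13 dBV is 25 dB over -12 dBV; at 2.5:1 that becomes 10 dB over, giving -2 dBV.
Stage 2: -2 dBV is at or below the 10 dBV threshold — no compression; output -2 dBV.
Stage 3: -2 dBV is 5 dB over -7 dBV; at 8:1 that becomes 0.625 dB over, giving -6.375 dBV.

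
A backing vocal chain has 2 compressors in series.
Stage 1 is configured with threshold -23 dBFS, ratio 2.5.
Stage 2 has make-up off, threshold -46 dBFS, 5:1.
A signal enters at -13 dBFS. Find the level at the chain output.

-40.6 dBFS

Stage 1: 10 dB above -23 dBFS, reduced 2.5:1 to 4 dB above → -19 dBFS.
Stage 2: -19 dBFS is 27 dB over -46 dBFS; at 5:1 that becomes 5.4 dB over, giving -40.6 dBFS.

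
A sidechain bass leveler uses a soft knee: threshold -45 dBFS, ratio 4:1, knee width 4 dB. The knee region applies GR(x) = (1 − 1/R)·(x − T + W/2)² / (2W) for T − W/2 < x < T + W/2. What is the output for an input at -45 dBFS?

x − T + W/2 = -45 − (-45) + 2 = 2.
GR = (1 − 1/4) × 2² / 8 = 0.75 × 4 / 8 = 0.375 dB.
Output = -45 − 0.375 = -45.375 dBFS.

-45.375 dBFS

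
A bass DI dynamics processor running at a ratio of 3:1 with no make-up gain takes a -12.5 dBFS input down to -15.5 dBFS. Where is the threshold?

Gain reduction = -12.5 − (-15.5) = 3 dB; output overshoot = GR / (R − 1) = 3 / 2 = 1.5 dB.
Threshold = output − output overshoot = -15.5 − 1.5 = -17 dBFS.

-17 dBFS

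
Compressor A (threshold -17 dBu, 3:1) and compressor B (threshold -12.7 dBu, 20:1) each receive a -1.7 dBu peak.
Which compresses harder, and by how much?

B, by 0.25 dB

A: GR = 15.3 − 15.3/3 = 10.2 dB.
B: GR = 11 − 11/20 = 10.45 dB.
B reduces 0.25 dB more.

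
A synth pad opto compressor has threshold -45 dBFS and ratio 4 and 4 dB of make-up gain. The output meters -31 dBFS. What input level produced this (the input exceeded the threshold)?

Before make-up, the level was -31 − 4 = -35 dBFS.
That's 10 dB above the -45 dBFS threshold.
Before 4:1 compression the overshoot was 10 × 4 = 40 dB, so input = -45 + 40 = -5 dBFS.

-5 dBFS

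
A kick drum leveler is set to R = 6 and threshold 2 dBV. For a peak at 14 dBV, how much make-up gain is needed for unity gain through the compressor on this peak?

10 dB

The peak compresses to 2 + 12/6 = 4 dBV.
To reach 14 dBV requires 14 − 4 = 10 dB of make-up.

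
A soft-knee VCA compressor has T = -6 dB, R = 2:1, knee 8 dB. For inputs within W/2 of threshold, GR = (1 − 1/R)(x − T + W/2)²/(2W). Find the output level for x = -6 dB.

x − T + W/2 = -6 − (-6) + 4 = 4.
GR = (1 − 1/2) × 4² / 16 = 0.5 × 16 / 16 = 0.5 dB.
Output = -6 − 0.5 = -6.5 dB.

-6.5 dB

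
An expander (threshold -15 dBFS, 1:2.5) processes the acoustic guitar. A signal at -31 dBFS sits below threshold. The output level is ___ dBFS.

-55 dBFS

Below threshold, a 1:2.5 expander applies gain = (2.5−1)×(T − x) of attenuation.
(2.5−1) × 16 = 24 dB, so output = -31 − 24 = -55 dBFS.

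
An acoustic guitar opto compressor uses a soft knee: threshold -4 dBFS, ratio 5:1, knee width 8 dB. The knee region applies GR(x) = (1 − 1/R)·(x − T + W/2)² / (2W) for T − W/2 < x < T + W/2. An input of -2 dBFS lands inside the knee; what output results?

x − T + W/2 = -2 − (-4) + 4 = 6.
GR = (1 − 1/5) × 6² / 16 = 0.8 × 36 / 16 = 1.8 dB.
Output = -2 − 1.8 = -3.8 dBFS.

-3.8 dBFS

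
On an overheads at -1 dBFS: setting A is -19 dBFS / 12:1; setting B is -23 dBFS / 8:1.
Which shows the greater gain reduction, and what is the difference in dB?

A: GR = 18 − 18/12 = 16.5 dB.
B: GR = 22 − 22/8 = 19.25 dB.
B applies 2.75 dB more gain reduction.

B, by 2.75 dB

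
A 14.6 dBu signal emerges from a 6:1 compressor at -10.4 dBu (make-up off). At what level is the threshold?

-15.4 dBu

Input is 30 dB above T (since output overshoot × R = input overshoot: (-10.4 − T)·6 = 14.6 − T gives T = -15.4 dBu).
Check: -15.4 + (14.6 − (-15.4))/6 = -15.4 + 5 = -10.4 dBu. ✓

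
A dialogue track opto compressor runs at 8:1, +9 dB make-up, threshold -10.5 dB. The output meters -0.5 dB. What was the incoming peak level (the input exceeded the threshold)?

Remove make-up: -0.5 − 9 = -9.5 dB.
Post-compression overshoot = -9.5 − (-10.5) = 1 dB.
Before 8:1 compression the overshoot was 1 × 8 = 8 dB, so input = -10.5 + 8 = -2.5 dB.

-2.5 dB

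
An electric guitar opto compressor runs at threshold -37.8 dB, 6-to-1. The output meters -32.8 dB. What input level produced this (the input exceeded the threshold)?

The compressed level sits -32.8 − (-37.8) = 5 dB over threshold.
Input overshoot = R × output overshoot = 30 dB → input = -37.8 + 30 = -7.8 dB.

-7.8 dB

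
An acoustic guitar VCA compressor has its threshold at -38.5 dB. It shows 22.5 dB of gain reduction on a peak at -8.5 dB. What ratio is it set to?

Input overshoot = -8.5 − (-38.5) = 30 dB.
Output overshoot = 30 − 22.5 = 7.5 dB.
Ratio = input overshoot / output overshoot = 30 / 7.5 = 4.

4:1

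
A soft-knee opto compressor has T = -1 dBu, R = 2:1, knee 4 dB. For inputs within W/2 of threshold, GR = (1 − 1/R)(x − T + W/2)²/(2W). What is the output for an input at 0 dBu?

x − T + W/2 = 0 − (-1) + 2 = 3.
GR = (1 − 1/2) × 3² / 8 = 0.5 × 9 / 8 = 0.5625 dB.
Output = 0 − 0.5625 = -0.5625 dBu.

-0.5625 dBu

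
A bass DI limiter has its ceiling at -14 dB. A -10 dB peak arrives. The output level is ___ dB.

At ∞:1, everything above -14 dB is held at the ceiling.

-14 dB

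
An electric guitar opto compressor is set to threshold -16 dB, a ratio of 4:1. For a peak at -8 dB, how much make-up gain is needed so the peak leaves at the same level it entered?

Overshoot 8 dB → 8/4 = 2 dB after compression, so the compressed level is -16 + 2 = -14 dB.
Make-up = target − compressed = -8 − (-14) = 6 dB.

6 dB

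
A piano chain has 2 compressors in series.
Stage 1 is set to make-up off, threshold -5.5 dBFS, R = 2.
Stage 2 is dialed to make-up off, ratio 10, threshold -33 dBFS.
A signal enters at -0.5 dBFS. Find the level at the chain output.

Stage 1: 5 dB above -5.5 dBFS, reduced 2:1 to 2.5 dB above → -3 dBFS.
Stage 2: 30 dB above -33 dBFS, reduced 10:1 to 3 dB above → -30 dBFS.

-30 dBFS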